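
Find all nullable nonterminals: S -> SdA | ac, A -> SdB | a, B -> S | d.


A nonterminal is nullable iff some alternative derives ε (directly, or every symbol in it is nullable)
Nullable: {}


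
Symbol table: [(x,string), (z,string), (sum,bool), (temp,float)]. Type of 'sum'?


Lookup 'sum' → type bool


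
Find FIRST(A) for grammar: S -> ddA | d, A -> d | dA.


Per alternative of A: FIRST(d) = {d}; FIRST(dA) = {d}
FIRST(A) = {d}


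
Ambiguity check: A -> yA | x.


right-linear, alternatives start with distinct terminals 'y' vs 'x': unique leftmost derivation
Unambiguous


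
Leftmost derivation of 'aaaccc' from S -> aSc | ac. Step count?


Derivation: S => aSc => aaScc => aaaccc
Steps: 3


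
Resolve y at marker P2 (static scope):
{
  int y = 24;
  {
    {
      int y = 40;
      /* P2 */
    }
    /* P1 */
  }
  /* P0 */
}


y declared in the same block as P2
y = 40


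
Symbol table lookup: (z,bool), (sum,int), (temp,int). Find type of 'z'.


Lookup 'z' → type bool


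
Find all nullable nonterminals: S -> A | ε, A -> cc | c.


A nonterminal is nullable iff some alternative derives ε (directly, or every symbol in it is nullable)
Nullable: {S}


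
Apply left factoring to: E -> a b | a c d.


Common prefix: 'a'
Factored: E -> a E', E' -> b | c d


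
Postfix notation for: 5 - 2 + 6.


Left to right (same or higher precedence on left)
Postfix: 5 2 - 6 +


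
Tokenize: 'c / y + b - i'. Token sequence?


Scan left to right, longest-match per lexeme
Tokens: ID(c), OP(/), ID(y), OP(+), ID(b), OP(-), ID(i)


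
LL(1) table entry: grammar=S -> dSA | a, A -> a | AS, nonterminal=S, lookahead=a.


For [S, a]: 'a' ∈ FIRST(a)
Entry: S -> a


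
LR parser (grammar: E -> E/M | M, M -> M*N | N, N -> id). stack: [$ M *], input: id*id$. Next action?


no handle; shift 'id'
Action: shift


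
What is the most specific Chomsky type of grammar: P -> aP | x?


Right-linear: every RHS is a terminal or a terminal followed by one nonterminal
Classification: Type 3 (Regular)


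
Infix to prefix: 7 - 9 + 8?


left-to-right (same/higher precedence on left): tree is (+ (- 7 9) 8)
Prefix: + - 7 9 8


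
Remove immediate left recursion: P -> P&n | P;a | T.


Left-recursive alternatives: P&n, P;a; non-recursive: T
Introduce P': P -> TP', P' -> &nP' | ;aP' | ε


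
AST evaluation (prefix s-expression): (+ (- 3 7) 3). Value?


Evaluate inner: (- 3 7) = -4
Evaluate root: (+ -4 3) = -1
Result: -1


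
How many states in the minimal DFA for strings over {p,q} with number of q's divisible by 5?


Track (count of q) mod 5: states 0..4, accept at 0
Minimal DFA: 5 states


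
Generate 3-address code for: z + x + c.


Break into single-operator statements:
t1 = z + x
t2 = t1 + c


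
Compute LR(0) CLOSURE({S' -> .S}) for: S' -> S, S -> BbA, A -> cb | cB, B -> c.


Start: S' -> .S
For each item with dot before a nonterminal B, add B -> .γ for every B-production
Closure: [S' -> .S, S -> .BbA, B -> .c]


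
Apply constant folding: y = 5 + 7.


5 + 7 = 12 at compile time
Optimized: y = 12


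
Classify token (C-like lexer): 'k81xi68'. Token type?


Pattern: letter/underscore followed by alphanumerics, not a keyword
Type: IDENTIFIER


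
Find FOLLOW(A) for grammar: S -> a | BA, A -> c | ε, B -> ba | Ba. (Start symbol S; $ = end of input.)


$ ∈ FOLLOW(S). For each A -> αBβ: add FIRST(β)\{ε} to FOLLOW(B); if β nullable, add FOLLOW(A).
FOLLOW(A) = {$}


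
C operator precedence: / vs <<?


'/' is multiplicative (level 10); '<<' is shift (level 8)
Higher level binds tighter
'/' has higher precedence than '<<'


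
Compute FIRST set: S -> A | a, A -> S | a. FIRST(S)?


Per alternative of S: FIRST(A) = {a}; FIRST(a) = {a}
FIRST(S) = {a}


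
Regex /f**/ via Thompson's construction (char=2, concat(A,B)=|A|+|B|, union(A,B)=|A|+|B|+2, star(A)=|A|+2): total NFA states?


Syntax tree has 1 char leaf(s), 0 union(s), 2 star(s)
chars contribute 1×2 = 2; each union adds +2; each star adds +2
Total: 2 + 0 + 4 = 6 states


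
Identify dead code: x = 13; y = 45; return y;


x is assigned but never read
Dead: 'x = 13'


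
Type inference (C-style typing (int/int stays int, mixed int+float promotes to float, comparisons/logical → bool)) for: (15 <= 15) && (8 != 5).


Operand types: bool && bool
Rule: logical operators take bool operands and yield bool
Result type: bool


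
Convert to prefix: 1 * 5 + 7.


left-to-right (same/higher precedence on left): tree is (+ (* 1 5) 7)
Prefix: + * 1 5 7


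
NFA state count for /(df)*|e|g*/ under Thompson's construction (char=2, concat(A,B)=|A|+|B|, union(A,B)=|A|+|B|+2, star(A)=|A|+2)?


Syntax tree has 4 char leaf(s), 2 union(s), 2 star(s)
chars contribute 4×2 = 8; each union adds +2; each star adds +2
Total: 8 + 4 + 4 = 16 states


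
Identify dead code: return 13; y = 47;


statement follows a return and is unreachable
Dead: 'y = 47'


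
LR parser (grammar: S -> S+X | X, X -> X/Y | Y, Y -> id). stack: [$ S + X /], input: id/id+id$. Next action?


no handle; shift 'id'
Action: shift


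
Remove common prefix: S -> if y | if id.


Common prefix: 'if'
Factored: S -> if S', S' -> y | id


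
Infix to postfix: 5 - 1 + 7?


Left to right (same or higher precedence on left)
Postfix: 5 1 - 7 +


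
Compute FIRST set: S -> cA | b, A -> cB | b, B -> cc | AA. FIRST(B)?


Per alternative of B: FIRST(cc) = {c}; FIRST(AA) = {b, c}
FIRST(B) = {b, c}


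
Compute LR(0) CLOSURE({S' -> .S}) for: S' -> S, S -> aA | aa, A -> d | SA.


Start: S' -> .S
For each item with dot before a nonterminal B, add B -> .γ for every B-production
Closure: [S' -> .S, S -> .aA, S -> .aa]


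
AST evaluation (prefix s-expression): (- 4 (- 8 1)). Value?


Evaluate inner: (- 8 1) = 7
Evaluate root: (- 4 7) = -3
Result: -3


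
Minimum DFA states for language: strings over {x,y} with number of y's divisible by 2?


Track (count of y) mod 2: states 0..1, accept at 0
Minimal DFA: 2 states


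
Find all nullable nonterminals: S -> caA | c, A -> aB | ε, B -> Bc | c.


A nonterminal is nullable iff some alternative derives ε (directly, or every symbol in it is nullable)
Nullable: {A}


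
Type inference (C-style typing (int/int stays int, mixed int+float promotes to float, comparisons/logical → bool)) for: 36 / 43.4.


Operand types: int / float
Rule: mixed int/float promotes to float; int/int stays int
Result type: float


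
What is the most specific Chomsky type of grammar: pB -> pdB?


LHS has context (more than one symbol) and |LHS| ≤ |RHS|
Classification: Type 1 (Context-Sensitive)


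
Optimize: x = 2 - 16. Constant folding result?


2 - 16 = -14 at compile time
Optimized: x = -14


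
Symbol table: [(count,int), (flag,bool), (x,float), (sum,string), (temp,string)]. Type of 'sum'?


Lookup 'sum' → type string


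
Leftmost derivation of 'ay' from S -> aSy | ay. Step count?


Derivation: S => ay
Steps: 1


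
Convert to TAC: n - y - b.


Break into single-operator statements:
t1 = n - y
t2 = t1 - b


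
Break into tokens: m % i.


Scan left to right, longest-match per lexeme
Tokens: ID(m), OP(%), ID(i)


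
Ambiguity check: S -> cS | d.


right-linear, alternatives start with distinct terminals 'c' vs 'd': unique leftmost derivation
Unambiguous


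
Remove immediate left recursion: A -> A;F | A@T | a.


Left-recursive alternatives: A;F, A@T; non-recursive: a
Introduce A': A -> aA', A' -> ;FA' | @TA' | ε


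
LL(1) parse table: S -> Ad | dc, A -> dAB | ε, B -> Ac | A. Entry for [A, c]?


For [A, c]: ε is nullable and 'c' ∈ FOLLOW(A)
Entry: A -> ε


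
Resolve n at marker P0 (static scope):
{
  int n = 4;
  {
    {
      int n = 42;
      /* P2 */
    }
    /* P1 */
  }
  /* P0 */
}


n declared in the same block as P0
n = 4


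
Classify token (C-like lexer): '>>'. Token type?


Pattern: operator symbol
Type: OPERATOR


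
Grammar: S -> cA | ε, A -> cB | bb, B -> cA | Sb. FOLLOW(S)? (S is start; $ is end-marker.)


$ ∈ FOLLOW(S). For each A -> αBβ: add FIRST(β)\{ε} to FOLLOW(B); if β nullable, add FOLLOW(A).
FOLLOW(S) = {$, b}


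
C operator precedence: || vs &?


'&' is bitwise AND (level 5); '||' is logical OR (level 1)
Higher level binds tighter
'&' has higher precedence than '||'


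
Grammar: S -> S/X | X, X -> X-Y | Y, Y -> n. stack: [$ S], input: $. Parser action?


start symbol S on stack, input exhausted
Action: accept


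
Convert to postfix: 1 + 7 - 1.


Left to right (same or higher precedence on left)
Postfix: 1 7 + 1 -


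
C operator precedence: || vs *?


'*' is multiplicative (level 10); '||' is logical OR (level 1)
Higher level binds tighter
'*' has higher precedence than '||'


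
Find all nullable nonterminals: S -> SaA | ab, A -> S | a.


A nonterminal is nullable iff some alternative derives ε (directly, or every symbol in it is nullable)
Nullable: {}


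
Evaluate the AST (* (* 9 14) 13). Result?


Evaluate inner: (* 9 14) = 126
Evaluate root: (* 126 13) = 1638
Result: 1638


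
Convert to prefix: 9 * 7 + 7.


left-to-right (same/higher precedence on left): tree is (+ (* 9 7) 7)
Prefix: + * 9 7 7


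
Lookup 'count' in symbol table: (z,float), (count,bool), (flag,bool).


Lookup 'count' → type bool


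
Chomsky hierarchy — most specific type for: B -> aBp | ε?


Single nonterminal LHS, but a^n p^n is not regular
Classification: Type 2 (Context-Free)


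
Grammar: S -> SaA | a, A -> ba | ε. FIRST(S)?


Per alternative of S: FIRST(SaA) = {a}; FIRST(a) = {a}
FIRST(S) = {a}


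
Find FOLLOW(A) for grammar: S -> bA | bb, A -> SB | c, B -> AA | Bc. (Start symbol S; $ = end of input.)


$ ∈ FOLLOW(S). For each A -> αBβ: add FIRST(β)\{ε} to FOLLOW(B); if β nullable, add FOLLOW(A).
FOLLOW(A) = {$, b, c}


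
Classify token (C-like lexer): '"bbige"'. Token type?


Pattern: double-quoted sequence
Type: STRING_LITERAL


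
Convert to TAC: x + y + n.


Break into single-operator statements:
t1 = x + y
t2 = t1 + n


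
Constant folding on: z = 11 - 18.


11 - 18 = -7 at compile time
Optimized: z = -7


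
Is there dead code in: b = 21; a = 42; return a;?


b is assigned but never read
Dead: 'b = 21'


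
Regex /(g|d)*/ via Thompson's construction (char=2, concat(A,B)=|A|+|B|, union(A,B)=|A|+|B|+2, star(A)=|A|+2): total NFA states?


Syntax tree has 2 char leaf(s), 1 union(s), 1 star(s)
chars contribute 2×2 = 4; each union adds +2; each star adds +2
Total: 4 + 2 + 2 = 8 states


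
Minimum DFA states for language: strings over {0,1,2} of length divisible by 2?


Track length mod 2: states 0..1, accept at 0
Minimal DFA: 2 states


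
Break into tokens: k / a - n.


Scan left to right, longest-match per lexeme
Tokens: ID(k), OP(/), ID(a), OP(-), ID(n)


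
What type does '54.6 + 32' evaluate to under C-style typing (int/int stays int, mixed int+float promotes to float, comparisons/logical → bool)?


Operand types: float + int
Rule: mixed int/float promotes to float; int/int stays int
Result type: float


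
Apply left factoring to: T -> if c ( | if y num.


Common prefix: 'if'
Factored: T -> if T', T' -> c ( | y num


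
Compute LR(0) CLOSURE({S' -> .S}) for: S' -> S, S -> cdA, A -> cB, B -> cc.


Start: S' -> .S
For each item with dot before a nonterminal B, add B -> .γ for every B-production
Closure: [S' -> .S, S -> .cdA]


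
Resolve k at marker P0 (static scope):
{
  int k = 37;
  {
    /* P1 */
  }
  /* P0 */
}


k declared in the same block as P0
k = 37


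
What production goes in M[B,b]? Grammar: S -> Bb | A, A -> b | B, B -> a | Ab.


For [B, b]: 'b' ∈ FIRST(Ab)
Entry: B -> Ab


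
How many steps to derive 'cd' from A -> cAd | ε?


Derivation: A => cAd => cd
Steps: 2


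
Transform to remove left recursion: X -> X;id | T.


Left-recursive alternatives: X;id; non-recursive: T
Introduce X': X -> TX', X' -> ;idX' | ε


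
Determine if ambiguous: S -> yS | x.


right-linear, alternatives start with distinct terminals 'y' vs 'x': unique leftmost derivation
Unambiguous


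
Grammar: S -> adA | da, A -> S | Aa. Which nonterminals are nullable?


A nonterminal is nullable iff some alternative derives ε (directly, or every symbol in it is nullable)
Nullable: {}


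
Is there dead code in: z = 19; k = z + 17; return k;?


z is read by k's definition; k is returned
No dead code


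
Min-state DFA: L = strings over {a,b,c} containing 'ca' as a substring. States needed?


KMP-style automaton: 2 progress states + 1 absorbing accept = 3
Minimal DFA: 3 states


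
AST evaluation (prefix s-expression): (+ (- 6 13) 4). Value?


Evaluate inner: (- 6 13) = -7
Evaluate root: (+ -7 4) = -3
Result: -3


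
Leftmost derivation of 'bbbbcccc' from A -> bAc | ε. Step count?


Derivation: A => bAc => bbAcc => bbbAccc => bbbbAcccc => bbbbcccc
Steps: 5


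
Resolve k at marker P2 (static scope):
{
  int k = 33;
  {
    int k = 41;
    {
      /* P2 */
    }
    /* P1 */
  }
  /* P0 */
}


P2's block does not declare k; resolves to the enclosing declaration at depth 1
k = 41


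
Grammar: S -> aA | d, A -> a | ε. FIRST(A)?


Per alternative of A: FIRST(a) = {a}; FIRST(ε) = {ε}
FIRST(A) = {a, ε}


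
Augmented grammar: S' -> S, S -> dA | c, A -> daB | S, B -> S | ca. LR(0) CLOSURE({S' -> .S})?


Start: S' -> .S
For each item with dot before a nonterminal B, add B -> .γ for every B-production
Closure: [S' -> .S, S -> .dA, S -> .c]


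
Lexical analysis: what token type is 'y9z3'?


Pattern: letter/underscore followed by alphanumerics, not a keyword
Type: IDENTIFIER


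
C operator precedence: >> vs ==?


'>>' is shift (level 8); '==' is equality (level 6)
Higher level binds tighter
'>>' has higher precedence than '=='


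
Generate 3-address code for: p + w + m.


Break into single-operator statements:
t1 = p + w
t2 = t1 + m


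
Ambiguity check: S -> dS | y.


right-linear, alternatives start with distinct terminals 'd' vs 'y': unique leftmost derivation
Unambiguous


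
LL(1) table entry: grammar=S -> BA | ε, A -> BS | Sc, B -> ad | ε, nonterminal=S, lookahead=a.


For [S, a]: 'a' ∈ FIRST(BA)
Entry: S -> BA


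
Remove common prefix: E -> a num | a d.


Common prefix: 'a'
Factored: E -> a E', E' -> num | d


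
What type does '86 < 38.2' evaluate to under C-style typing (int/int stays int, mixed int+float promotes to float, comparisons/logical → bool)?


Operand types: int < float
Rule: comparison yields bool
Result type: bool


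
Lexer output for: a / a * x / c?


Scan left to right, longest-match per lexeme
Tokens: ID(a), OP(/), ID(a), OP(*), ID(x), OP(/), ID(c)


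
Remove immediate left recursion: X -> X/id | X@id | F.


Left-recursive alternatives: X/id, X@id; non-recursive: F
Introduce X': X -> FX', X' -> /idX' | @idX' | ε


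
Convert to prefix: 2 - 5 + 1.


left-to-right (same/higher precedence on left): tree is (+ (- 2 5) 1)
Prefix: + - 2 5 1


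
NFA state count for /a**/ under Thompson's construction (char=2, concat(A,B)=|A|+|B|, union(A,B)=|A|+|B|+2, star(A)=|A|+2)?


Syntax tree has 1 char leaf(s), 0 union(s), 2 star(s)
chars contribute 1×2 = 2; each union adds +2; each star adds +2
Total: 2 + 0 + 4 = 6 states


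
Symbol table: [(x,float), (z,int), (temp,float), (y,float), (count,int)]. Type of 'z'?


Lookup 'z' → type int


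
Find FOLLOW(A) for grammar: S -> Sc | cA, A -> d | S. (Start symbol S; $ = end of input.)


$ ∈ FOLLOW(S). For each A -> αBβ: add FIRST(β)\{ε} to FOLLOW(B); if β nullable, add FOLLOW(A).
FOLLOW(A) = {$, c}


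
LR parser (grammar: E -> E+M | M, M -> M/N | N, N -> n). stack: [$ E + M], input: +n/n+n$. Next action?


handle 'E+M' on top; lookahead ∈ FOLLOW(E) = {+, $}
Action: reduce (E -> E+M)


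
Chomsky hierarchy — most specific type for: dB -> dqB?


LHS has context (more than one symbol) and |LHS| ≤ |RHS|
Classification: Type 1 (Context-Sensitive)


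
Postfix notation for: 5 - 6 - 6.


Left to right (same or higher precedence on left)
Postfix: 5 6 - 6 -


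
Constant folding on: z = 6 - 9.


6 - 9 = -3 at compile time
Optimized: z = -3


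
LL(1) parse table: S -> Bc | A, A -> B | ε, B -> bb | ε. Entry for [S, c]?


For [S, c]: 'c' ∈ FIRST(Bc)
Entry: S -> Bc


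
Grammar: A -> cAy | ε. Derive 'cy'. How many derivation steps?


Derivation: A => cAy => cy
Steps: 2


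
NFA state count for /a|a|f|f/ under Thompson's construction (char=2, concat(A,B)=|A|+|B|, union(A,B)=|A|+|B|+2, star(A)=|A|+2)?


Syntax tree has 4 char leaf(s), 3 union(s), 0 star(s)
chars contribute 4×2 = 8; each union adds +2; each star adds +2
Total: 8 + 6 + 0 = 14 states


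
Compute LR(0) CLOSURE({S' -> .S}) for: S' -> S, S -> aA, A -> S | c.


Start: S' -> .S
For each item with dot before a nonterminal B, add B -> .γ for every B-production
Closure: [S' -> .S, S -> .aA]


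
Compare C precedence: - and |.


'-' is additive (level 9); '|' is bitwise OR (level 3)
Higher level binds tighter
'-' has higher precedence than '|'


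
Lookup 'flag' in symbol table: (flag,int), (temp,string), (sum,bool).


Lookup 'flag' → type int


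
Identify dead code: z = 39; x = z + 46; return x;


z is read by x's definition; x is returned
No dead code


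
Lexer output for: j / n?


Scan left to right, longest-match per lexeme
Tokens: ID(j), OP(/), ID(n)


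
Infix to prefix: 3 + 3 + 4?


left-to-right (same/higher precedence on left): tree is (+ (+ 3 3) 4)
Prefix: + + 3 3 4


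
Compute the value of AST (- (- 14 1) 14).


Evaluate inner: (- 14 1) = 13
Evaluate root: (- 13 14) = -1
Result: -1


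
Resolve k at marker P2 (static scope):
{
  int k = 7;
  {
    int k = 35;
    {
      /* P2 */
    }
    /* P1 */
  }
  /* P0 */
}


P2's block does not declare k; resolves to the enclosing declaration at depth 1
k = 35


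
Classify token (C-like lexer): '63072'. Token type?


Pattern: digits only
Type: INTEGER_LITERAL


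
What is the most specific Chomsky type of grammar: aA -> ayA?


LHS has context (more than one symbol) and |LHS| ≤ |RHS|
Classification: Type 1 (Context-Sensitive)


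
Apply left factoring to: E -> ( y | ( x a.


Common prefix: '('
Factored: E -> ( E', E' -> y | x a


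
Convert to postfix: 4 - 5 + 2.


Left to right (same or higher precedence on left)
Postfix: 4 5 - 2 +


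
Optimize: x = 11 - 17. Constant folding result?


11 - 17 = -6 at compile time
Optimized: x = -6


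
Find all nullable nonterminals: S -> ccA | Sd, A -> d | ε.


A nonterminal is nullable iff some alternative derives ε (directly, or every symbol in it is nullable)
Nullable: {A}


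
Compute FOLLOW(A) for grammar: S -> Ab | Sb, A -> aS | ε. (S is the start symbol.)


$ ∈ FOLLOW(S). For each A -> αBβ: add FIRST(β)\{ε} to FOLLOW(B); if β nullable, add FOLLOW(A).
FOLLOW(A) = {b}


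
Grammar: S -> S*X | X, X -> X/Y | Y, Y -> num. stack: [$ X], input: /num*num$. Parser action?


shift '/' to continue X -> X/Y
Action: shift


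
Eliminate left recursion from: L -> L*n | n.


Left-recursive alternatives: L*n; non-recursive: n
Introduce L': L -> nL', L' -> *nL' | ε


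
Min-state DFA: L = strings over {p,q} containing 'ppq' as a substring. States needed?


KMP-style automaton: 3 progress states + 1 absorbing accept = 4
Minimal DFA: 4 states


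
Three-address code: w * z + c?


Break into single-operator statements:
t1 = w * z
t2 = t1 + c


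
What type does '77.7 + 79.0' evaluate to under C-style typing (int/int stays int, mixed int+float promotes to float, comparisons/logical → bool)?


Operand types: float + float
Rule: mixed int/float promotes to float; int/int stays int
Result type: float


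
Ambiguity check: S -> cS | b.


right-linear, alternatives start with distinct terminals 'c' vs 'b': unique leftmost derivation
Unambiguous


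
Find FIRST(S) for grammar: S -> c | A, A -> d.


Per alternative of S: FIRST(c) = {c}; FIRST(A) = {d}
FIRST(S) = {c, d}


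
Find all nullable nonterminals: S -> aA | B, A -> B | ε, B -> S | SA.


A nonterminal is nullable iff some alternative derives ε (directly, or every symbol in it is nullable)
Nullable: {A}


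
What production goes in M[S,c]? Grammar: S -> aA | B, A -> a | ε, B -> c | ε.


For [S, c]: 'c' ∈ FIRST(B)
Entry: S -> B


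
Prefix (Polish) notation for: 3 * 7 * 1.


left-to-right (same/higher precedence on left): tree is (* (* 3 7) 1)
Prefix: * * 3 7 1


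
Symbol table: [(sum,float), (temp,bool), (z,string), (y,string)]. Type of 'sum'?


Lookup 'sum' → type float


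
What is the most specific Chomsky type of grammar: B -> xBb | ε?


Single nonterminal LHS, but x^n b^n is not regular
Classification: Type 2 (Context-Free)


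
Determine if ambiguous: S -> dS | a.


right-linear, alternatives start with distinct terminals 'd' vs 'a': unique leftmost derivation
Unambiguous


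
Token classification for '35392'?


Pattern: digits only
Type: INTEGER_LITERAL


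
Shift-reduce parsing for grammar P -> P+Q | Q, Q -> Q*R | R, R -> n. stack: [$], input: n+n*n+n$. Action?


no handle on stack; shift 'n'
Action: shift


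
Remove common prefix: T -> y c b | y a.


Common prefix: 'y'
Factored: T -> y T', T' -> c b | a


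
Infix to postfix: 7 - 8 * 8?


* has higher precedence, evaluate 8*8 first
Postfix: 7 8 8 * -


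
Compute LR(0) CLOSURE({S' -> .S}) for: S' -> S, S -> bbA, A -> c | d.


Start: S' -> .S
For each item with dot before a nonterminal B, add B -> .γ for every B-production
Closure: [S' -> .S, S -> .bbA]


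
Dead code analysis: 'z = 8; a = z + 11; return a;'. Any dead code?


z is read by a's definition; a is returned
No dead code


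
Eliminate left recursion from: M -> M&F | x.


Left-recursive alternatives: M&F; non-recursive: x
Introduce M': M -> xM', M' -> &FM' | ε


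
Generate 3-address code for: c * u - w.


Break into single-operator statements:
t1 = c * u
t2 = t1 - w


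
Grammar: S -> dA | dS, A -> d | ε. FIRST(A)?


Per alternative of A: FIRST(d) = {d}; FIRST(ε) = {ε}
FIRST(A) = {d, ε}


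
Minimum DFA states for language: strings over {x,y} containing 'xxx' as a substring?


KMP-style automaton: 3 progress states + 1 absorbing accept = 4
Minimal DFA: 4 states


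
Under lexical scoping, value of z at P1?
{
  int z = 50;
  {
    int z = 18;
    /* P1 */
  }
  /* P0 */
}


z declared in the same block as P1
z = 18


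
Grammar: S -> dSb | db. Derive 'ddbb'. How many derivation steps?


Derivation: S => dSb => ddbb
Steps: 2


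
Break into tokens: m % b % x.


Scan left to right, longest-match per lexeme
Tokens: ID(m), OP(%), ID(b), OP(%), ID(x)


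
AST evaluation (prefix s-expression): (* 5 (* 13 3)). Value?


Evaluate inner: (* 13 3) = 39
Evaluate root: (* 5 39) = 195
Result: 195


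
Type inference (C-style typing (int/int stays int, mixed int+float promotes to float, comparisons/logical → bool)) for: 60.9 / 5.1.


Operand types: float / float
Rule: mixed int/float promotes to float; int/int stays int
Result type: float


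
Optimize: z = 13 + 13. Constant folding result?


13 + 13 = 26 at compile time
Optimized: z = 26


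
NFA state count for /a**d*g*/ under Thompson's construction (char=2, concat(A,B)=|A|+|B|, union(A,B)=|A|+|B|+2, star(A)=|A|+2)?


Syntax tree has 3 char leaf(s), 0 union(s), 4 star(s)
chars contribute 3×2 = 6; each union adds +2; each star adds +2
Total: 6 + 0 + 8 = 14 states


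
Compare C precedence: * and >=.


'*' is multiplicative (level 10); '>=' is relational (level 7)
Higher level binds tighter
'*' has higher precedence than '>='


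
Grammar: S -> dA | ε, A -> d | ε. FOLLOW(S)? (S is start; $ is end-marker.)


$ ∈ FOLLOW(S). For each A -> αBβ: add FIRST(β)\{ε} to FOLLOW(B); if β nullable, add FOLLOW(A).
FOLLOW(S) = {$}


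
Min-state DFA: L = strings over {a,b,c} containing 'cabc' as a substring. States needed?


KMP-style automaton: 4 progress states + 1 absorbing accept = 5
Minimal DFA: 5 states


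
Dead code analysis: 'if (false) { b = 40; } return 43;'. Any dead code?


condition is constant false, so the whole block is unreachable
Dead: 'if (false) { b = 40; }'


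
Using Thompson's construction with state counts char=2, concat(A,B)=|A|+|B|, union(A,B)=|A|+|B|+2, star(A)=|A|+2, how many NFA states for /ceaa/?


Syntax tree has 4 char leaf(s), 0 union(s), 0 star(s)
chars contribute 4×2 = 8; each union adds +2; each star adds +2
Total: 8 + 0 + 0 = 8 states


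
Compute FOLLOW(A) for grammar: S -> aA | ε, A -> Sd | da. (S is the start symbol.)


$ ∈ FOLLOW(S). For each A -> αBβ: add FIRST(β)\{ε} to FOLLOW(B); if β nullable, add FOLLOW(A).
FOLLOW(A) = {$, d}


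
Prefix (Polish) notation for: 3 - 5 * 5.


'*' binds tighter: tree is (- 3 (* 5 5))
Prefix: - 3 * 5 5


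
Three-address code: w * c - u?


Break into single-operator statements:
t1 = w * c
t2 = t1 - u


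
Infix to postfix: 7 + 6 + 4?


Left to right (same or higher precedence on left)
Postfix: 7 6 + 4 +


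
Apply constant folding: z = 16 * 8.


16 * 8 = 128 at compile time
Optimized: z = 128


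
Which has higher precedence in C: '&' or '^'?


'&' is bitwise AND (level 5); '^' is bitwise XOR (level 4)
Higher level binds tighter
'&' has higher precedence than '^'


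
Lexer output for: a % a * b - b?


Scan left to right, longest-match per lexeme
Tokens: ID(a), OP(%), ID(a), OP(*), ID(b), OP(-), ID(b)


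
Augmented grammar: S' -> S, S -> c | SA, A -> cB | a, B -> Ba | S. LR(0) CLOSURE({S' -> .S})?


Start: S' -> .S
For each item with dot before a nonterminal B, add B -> .γ for every B-production
Closure: [S' -> .S, S -> .c, S -> .SA]


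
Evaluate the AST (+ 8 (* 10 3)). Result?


Evaluate inner: (* 10 3) = 30
Evaluate root: (+ 8 30) = 38
Result: 38


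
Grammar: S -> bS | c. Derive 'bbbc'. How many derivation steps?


Derivation: S => bS => bbS => bbbS => bbbc
Steps: 4


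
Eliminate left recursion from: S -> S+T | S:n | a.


Left-recursive alternatives: S+T, S:n; non-recursive: a
Introduce S': S -> aS', S' -> +TS' | :nS' | ε


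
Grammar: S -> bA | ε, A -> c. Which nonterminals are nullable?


A nonterminal is nullable iff some alternative derives ε (directly, or every symbol in it is nullable)
Nullable: {S}


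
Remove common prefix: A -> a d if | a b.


Common prefix: 'a'
Factored: A -> a A', A' -> d if | b


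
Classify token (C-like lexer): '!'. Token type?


Pattern: operator symbol
Type: OPERATOR


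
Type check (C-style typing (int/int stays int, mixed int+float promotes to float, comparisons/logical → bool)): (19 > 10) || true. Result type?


Operand types: bool || bool
Rule: logical operators take bool operands and yield bool
Result type: bool


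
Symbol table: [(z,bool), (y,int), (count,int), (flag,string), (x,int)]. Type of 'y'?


Lookup 'y' → type int


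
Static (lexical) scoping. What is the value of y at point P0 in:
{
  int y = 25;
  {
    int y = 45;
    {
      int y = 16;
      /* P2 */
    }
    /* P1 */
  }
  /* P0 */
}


y declared in the same block as P0
y = 25


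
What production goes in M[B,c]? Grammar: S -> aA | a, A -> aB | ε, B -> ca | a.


For [B, c]: 'c' ∈ FIRST(ca)
Entry: B -> ca


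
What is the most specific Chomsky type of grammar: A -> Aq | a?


Left-linear: every RHS is a terminal or one nonterminal followed by a terminal
Classification: Type 3 (Regular)


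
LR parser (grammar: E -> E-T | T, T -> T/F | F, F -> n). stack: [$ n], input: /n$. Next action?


'n' on top is the handle for F -> n
Action: reduce (F -> n)


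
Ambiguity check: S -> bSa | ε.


balanced b^n…a^n: each string has a unique parse
Unambiguous


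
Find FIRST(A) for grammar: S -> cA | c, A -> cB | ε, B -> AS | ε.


Per alternative of A: FIRST(cB) = {c}; FIRST(ε) = {ε}
FIRST(A) = {c, ε}


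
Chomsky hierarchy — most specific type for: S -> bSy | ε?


Single nonterminal LHS, but b^n y^n is not regular
Classification: Type 2 (Context-Free)


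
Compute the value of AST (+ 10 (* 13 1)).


Evaluate inner: (* 13 1) = 13
Evaluate root: (+ 10 13) = 23
Result: 23


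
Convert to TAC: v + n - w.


Break into single-operator statements:
t1 = v + n
t2 = t1 - w


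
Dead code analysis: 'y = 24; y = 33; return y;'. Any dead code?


first assignment to y is overwritten before any read
Dead: 'y = 24'


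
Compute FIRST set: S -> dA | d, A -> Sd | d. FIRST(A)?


Per alternative of A: FIRST(Sd) = {d}; FIRST(d) = {d}
FIRST(A) = {d}


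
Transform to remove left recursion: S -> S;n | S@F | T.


Left-recursive alternatives: S;n, S@F; non-recursive: T
Introduce S': S -> TS', S' -> ;nS' | @FS' | ε


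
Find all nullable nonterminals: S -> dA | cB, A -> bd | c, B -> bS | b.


A nonterminal is nullable iff some alternative derives ε (directly, or every symbol in it is nullable)
Nullable: {}


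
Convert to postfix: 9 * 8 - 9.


Left to right (same or higher precedence on left)
Postfix: 9 8 * 9 -


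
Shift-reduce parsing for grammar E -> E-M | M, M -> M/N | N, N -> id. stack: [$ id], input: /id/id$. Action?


'id' on top is the handle for N -> id
Action: reduce (N -> id)


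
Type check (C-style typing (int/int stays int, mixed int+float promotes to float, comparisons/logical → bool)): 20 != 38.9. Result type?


Operand types: int != float
Rule: comparison yields bool
Result type: bool


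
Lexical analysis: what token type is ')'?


Pattern: delimiter/punctuation
Type: PUNCTUATION


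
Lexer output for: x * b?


Scan left to right, longest-match per lexeme
Tokens: ID(x), OP(*), ID(b)


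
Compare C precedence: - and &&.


'-' is additive (level 9); '&&' is logical AND (level 2)
Higher level binds tighter
'-' has higher precedence than '&&'


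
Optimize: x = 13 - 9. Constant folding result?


13 - 9 = 4 at compile time
Optimized: x = 4


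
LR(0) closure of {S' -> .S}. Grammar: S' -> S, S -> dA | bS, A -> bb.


Start: S' -> .S
For each item with dot before a nonterminal B, add B -> .γ for every B-production
Closure: [S' -> .S, S -> .dA, S -> .bS]


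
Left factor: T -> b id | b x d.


Common prefix: 'b'
Factored: T -> b T', T' -> id | x d


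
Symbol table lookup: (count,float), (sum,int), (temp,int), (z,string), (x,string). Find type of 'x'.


Lookup 'x' → type string


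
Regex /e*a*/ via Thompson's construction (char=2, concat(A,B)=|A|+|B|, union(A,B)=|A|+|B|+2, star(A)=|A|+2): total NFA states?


Syntax tree has 2 char leaf(s), 0 union(s), 2 star(s)
chars contribute 2×2 = 4; each union adds +2; each star adds +2
Total: 4 + 0 + 4 = 8 states


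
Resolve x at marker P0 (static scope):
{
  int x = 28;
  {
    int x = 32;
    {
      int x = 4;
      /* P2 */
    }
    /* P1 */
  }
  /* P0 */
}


x declared in the same block as P0
x = 28


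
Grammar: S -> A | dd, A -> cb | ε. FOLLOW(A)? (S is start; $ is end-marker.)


$ ∈ FOLLOW(S). For each A -> αBβ: add FIRST(β)\{ε} to FOLLOW(B); if β nullable, add FOLLOW(A).
FOLLOW(A) = {$}


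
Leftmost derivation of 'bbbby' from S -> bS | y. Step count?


Derivation: S => bS => bbS => bbbS => bbbbS => bbbby
Steps: 5


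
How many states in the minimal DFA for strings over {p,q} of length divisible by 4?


Track length mod 4: states 0..3, accept at 0
Minimal DFA: 4 states


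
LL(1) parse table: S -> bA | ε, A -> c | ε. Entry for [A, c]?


For [A, c]: 'c' ∈ FIRST(c)
Entry: A -> c


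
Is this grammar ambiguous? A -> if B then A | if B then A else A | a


dangling else: 'if B then if B then a else a' parses two ways
Ambiguous


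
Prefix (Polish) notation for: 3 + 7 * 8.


'*' binds tighter: tree is (+ 3 (* 7 8))
Prefix: + 3 * 7 8


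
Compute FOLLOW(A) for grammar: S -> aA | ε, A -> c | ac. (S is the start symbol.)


$ ∈ FOLLOW(S). For each A -> αBβ: add FIRST(β)\{ε} to FOLLOW(B); if β nullable, add FOLLOW(A).
FOLLOW(A) = {$}


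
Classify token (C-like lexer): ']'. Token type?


Pattern: delimiter/punctuation
Type: PUNCTUATION


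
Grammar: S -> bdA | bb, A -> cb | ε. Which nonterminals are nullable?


A nonterminal is nullable iff some alternative derives ε (directly, or every symbol in it is nullable)
Nullable: {A}


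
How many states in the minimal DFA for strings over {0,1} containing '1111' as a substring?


KMP-style automaton: 4 progress states + 1 absorbing accept = 5
Minimal DFA: 5 states


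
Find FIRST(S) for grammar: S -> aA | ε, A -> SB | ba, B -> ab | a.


Per alternative of S: FIRST(aA) = {a}; FIRST(ε) = {ε}
FIRST(S) = {a, ε}


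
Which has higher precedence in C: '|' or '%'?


'%' is multiplicative (level 10); '|' is bitwise OR (level 3)
Higher level binds tighter
'%' has higher precedence than '|'


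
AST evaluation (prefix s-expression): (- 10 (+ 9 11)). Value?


Evaluate inner: (+ 9 11) = 20
Evaluate root: (- 10 20) = -10
Result: -10


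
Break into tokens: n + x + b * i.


Scan left to right, longest-match per lexeme
Tokens: ID(n), OP(+), ID(x), OP(+), ID(b), OP(*), ID(i)


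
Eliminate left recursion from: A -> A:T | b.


Left-recursive alternatives: A:T; non-recursive: b
Introduce A': A -> bA', A' -> :TA' | ε


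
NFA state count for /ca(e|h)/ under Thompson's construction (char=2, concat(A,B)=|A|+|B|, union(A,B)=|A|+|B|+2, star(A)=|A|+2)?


Syntax tree has 4 char leaf(s), 1 union(s), 0 star(s)
chars contribute 4×2 = 8; each union adds +2; each star adds +2
Total: 8 + 2 + 0 = 10 states


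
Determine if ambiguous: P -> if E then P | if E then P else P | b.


dangling else: 'if E then if E then b else b' parses two ways
Ambiguous


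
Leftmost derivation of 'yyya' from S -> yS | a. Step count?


Derivation: S => yS => yyS => yyyS => yyya
Steps: 4


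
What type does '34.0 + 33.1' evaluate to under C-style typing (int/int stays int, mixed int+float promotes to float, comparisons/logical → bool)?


Operand types: float + float
Rule: mixed int/float promotes to float; int/int stays int
Result type: float


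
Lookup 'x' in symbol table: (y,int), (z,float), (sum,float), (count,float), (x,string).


Lookup 'x' → type string


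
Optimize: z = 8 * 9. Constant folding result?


8 * 9 = 72 at compile time
Optimized: z = 72


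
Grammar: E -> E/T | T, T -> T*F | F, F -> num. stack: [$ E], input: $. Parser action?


start symbol E on stack, input exhausted
Action: accept


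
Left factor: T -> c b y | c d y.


Common prefix: 'c'
Factored: T -> c T', T' -> b y | d y


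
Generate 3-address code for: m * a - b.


Break into single-operator statements:
t1 = m * a
t2 = t1 - b


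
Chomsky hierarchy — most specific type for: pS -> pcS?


LHS has context (more than one symbol) and |LHS| ≤ |RHS|
Classification: Type 1 (Context-Sensitive)


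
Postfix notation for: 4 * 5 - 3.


Left to right (same or higher precedence on left)
Postfix: 4 5 * 3 -


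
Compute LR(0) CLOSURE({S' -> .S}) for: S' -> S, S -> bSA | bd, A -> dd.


Start: S' -> .S
For each item with dot before a nonterminal B, add B -> .γ for every B-production
Closure: [S' -> .S, S -> .bSA, S -> .bd]


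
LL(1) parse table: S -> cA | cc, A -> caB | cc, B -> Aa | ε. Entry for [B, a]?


For [B, a]: ε is nullable and 'a' ∈ FOLLOW(B)
Entry: B -> ε


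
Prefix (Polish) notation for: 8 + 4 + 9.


left-to-right (same/higher precedence on left): tree is (+ (+ 8 4) 9)
Prefix: + + 8 4 9


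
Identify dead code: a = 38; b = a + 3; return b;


a is read by b's definition; b is returned
No dead code


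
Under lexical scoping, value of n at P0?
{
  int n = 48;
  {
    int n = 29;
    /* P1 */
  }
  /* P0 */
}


n declared in the same block as P0
n = 48


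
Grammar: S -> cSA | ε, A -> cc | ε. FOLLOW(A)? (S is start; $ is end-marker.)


$ ∈ FOLLOW(S). For each A -> αBβ: add FIRST(β)\{ε} to FOLLOW(B); if β nullable, add FOLLOW(A).
FOLLOW(A) = {$, c}


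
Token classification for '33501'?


Pattern: digits only
Type: INTEGER_LITERAL


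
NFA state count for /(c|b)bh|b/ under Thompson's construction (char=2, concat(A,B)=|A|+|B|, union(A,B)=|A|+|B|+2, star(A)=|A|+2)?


Syntax tree has 5 char leaf(s), 2 union(s), 0 star(s)
chars contribute 5×2 = 10; each union adds +2; each star adds +2
Total: 10 + 4 + 0 = 14 states


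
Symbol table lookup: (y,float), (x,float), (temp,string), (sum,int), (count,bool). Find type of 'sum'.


Lookup 'sum' → type int


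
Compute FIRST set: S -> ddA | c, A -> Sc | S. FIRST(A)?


Per alternative of A: FIRST(Sc) = {c, d}; FIRST(S) = {c, d}
FIRST(A) = {c, d}


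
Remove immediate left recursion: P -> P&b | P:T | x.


Left-recursive alternatives: P&b, P:T; non-recursive: x
Introduce P': P -> xP', P' -> &bP' | :TP' | ε


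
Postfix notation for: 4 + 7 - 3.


Left to right (same or higher precedence on left)
Postfix: 4 7 + 3 -


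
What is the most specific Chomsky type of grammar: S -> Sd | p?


Left-linear: every RHS is a terminal or one nonterminal followed by a terminal
Classification: Type 3 (Regular)


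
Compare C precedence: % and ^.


'%' is multiplicative (level 10); '^' is bitwise XOR (level 4)
Higher level binds tighter
'%' has higher precedence than '^'


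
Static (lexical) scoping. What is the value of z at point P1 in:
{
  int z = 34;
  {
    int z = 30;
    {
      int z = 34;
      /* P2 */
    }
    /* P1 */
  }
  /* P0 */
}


z declared in the same block as P1
z = 30


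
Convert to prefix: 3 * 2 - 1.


left-to-right (same/higher precedence on left): tree is (- (* 3 2) 1)
Prefix: - * 3 2 1


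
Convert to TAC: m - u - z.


Break into single-operator statements:
t1 = m - u
t2 = t1 - z


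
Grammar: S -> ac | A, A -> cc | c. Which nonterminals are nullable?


A nonterminal is nullable iff some alternative derives ε (directly, or every symbol in it is nullable)
Nullable: {}


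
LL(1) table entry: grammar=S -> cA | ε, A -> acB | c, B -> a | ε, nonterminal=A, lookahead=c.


For [A, c]: 'c' ∈ FIRST(c)
Entry: A -> c


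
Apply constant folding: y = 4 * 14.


4 * 14 = 56 at compile time
Optimized: y = 56


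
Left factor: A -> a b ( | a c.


Common prefix: 'a'
Factored: A -> a A', A' -> b ( | c


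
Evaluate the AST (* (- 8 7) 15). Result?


Evaluate inner: (- 8 7) = 1
Evaluate root: (* 1 15) = 15
Result: 15


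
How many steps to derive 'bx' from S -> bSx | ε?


Derivation: S => bSx => bx
Steps: 2


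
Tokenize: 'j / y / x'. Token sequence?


Scan left to right, longest-match per lexeme
Tokens: ID(j), OP(/), ID(y), OP(/), ID(x)


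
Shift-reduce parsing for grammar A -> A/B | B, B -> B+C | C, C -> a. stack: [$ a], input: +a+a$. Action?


'a' on top is the handle for C -> a
Action: reduce (C -> a)
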